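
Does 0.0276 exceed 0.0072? Yes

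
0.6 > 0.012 True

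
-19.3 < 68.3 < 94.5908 True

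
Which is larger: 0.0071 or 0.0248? 0.0248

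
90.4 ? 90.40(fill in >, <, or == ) ==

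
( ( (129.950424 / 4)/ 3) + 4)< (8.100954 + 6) False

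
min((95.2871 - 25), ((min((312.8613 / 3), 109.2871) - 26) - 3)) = 70.2871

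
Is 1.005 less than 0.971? No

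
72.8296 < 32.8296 False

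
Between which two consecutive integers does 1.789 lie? 1 and 2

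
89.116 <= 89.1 False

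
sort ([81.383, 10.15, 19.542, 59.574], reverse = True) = [81.383, 59.574, 19.542, 10.15]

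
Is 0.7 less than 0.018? No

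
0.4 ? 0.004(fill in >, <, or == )>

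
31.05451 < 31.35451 True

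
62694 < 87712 True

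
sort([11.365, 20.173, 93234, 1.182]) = [1.182, 11.365, 20.173, 93234]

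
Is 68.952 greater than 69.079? No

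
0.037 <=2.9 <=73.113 True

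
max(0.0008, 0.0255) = 0.0255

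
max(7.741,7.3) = 7.741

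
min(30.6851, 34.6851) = 30.6851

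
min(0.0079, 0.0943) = 0.0079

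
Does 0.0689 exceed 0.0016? Yes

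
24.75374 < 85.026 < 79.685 False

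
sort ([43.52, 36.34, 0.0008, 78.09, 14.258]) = [0.0008, 14.258, 36.34, 43.52, 78.09]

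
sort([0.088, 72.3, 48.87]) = [0.088, 48.87, 72.3]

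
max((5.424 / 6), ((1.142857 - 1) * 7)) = 0.999999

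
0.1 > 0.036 True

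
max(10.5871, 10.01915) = 10.5871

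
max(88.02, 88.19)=88.19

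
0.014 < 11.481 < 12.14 True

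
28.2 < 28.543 True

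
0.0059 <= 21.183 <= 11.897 False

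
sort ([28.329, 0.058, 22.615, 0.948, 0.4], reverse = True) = [28.329, 22.615, 0.948, 0.4, 0.058]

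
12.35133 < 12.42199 True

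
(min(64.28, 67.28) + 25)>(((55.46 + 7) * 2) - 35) False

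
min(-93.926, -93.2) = -93.926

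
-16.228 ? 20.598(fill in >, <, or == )<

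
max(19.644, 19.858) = 19.858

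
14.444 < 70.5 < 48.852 False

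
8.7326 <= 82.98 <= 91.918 True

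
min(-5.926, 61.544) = -5.926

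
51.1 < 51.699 True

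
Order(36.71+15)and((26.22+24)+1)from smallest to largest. ((26.22+24)+1), (36.71+15)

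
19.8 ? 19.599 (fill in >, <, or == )>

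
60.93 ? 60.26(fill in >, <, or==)>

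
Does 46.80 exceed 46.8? No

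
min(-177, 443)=-177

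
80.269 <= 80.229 False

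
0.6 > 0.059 True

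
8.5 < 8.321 False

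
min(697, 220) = 220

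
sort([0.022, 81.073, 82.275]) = [0.022, 81.073, 82.275]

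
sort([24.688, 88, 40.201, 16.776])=[16.776, 24.688, 40.201, 88]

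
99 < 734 True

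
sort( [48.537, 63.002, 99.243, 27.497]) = [27.497, 48.537, 63.002, 99.243]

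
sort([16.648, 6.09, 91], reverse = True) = [91, 16.648, 6.09]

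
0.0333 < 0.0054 False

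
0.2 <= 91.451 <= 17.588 False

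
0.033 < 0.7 True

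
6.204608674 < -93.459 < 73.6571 False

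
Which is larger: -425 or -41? -41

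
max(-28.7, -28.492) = -28.492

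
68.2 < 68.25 True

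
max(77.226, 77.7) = 77.7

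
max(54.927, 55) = 55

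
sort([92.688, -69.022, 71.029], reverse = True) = [92.688, 71.029, -69.022]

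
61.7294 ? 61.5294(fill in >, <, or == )>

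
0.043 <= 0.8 True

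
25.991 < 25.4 False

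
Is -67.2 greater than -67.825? Yes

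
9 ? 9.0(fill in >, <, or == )==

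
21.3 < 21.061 False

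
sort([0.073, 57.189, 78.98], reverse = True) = [78.98, 57.189, 0.073]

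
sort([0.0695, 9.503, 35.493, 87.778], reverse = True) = [87.778, 35.493, 9.503, 0.0695]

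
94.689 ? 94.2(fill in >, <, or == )>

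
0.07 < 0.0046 False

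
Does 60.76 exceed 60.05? Yes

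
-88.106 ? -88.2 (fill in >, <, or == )>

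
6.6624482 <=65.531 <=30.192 False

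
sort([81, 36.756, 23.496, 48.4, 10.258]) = [10.258, 23.496, 36.756, 48.4, 81]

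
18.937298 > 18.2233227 True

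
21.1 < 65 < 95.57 True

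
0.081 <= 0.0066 False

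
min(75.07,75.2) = 75.07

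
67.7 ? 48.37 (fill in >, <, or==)>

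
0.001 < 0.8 True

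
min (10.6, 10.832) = 10.6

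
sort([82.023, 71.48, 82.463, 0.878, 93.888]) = [0.878, 71.48, 82.023, 82.463, 93.888]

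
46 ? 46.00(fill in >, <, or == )==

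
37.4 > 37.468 False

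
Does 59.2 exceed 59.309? No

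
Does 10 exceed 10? No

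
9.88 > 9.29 True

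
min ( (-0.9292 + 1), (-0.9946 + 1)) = 0.0054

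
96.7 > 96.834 False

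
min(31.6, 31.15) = 31.15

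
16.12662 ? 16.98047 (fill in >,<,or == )<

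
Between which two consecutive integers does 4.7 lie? 4 and 5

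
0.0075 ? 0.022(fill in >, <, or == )<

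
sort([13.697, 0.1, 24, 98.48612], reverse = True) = [98.48612, 24, 13.697, 0.1]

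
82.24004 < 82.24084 True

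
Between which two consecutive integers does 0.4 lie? 0 and 1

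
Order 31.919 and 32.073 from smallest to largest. 31.919, 32.073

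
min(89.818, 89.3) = 89.3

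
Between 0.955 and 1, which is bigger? 1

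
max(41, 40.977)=41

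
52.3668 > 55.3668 False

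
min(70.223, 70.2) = 70.2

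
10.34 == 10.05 False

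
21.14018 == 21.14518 False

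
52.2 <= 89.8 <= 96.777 True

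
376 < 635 True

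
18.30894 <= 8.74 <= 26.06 False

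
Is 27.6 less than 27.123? No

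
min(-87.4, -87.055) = -87.4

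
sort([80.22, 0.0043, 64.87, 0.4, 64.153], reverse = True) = [80.22, 64.87, 64.153, 0.4, 0.0043]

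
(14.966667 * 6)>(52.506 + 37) True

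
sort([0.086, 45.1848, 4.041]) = [0.086, 4.041, 45.1848]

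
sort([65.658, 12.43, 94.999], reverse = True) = [94.999, 65.658, 12.43]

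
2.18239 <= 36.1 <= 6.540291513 False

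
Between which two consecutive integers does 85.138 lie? 85 and 86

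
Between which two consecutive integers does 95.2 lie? 95 and 96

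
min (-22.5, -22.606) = -22.606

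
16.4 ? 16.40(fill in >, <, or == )==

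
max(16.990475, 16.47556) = 16.990475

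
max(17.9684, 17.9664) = 17.9684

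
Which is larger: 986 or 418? 986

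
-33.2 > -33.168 False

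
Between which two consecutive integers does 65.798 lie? 65 and 66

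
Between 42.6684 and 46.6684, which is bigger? 46.6684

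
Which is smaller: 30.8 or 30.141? 30.141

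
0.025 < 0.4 True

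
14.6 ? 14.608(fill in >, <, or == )<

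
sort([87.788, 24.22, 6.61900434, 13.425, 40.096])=[6.61900434, 13.425, 24.22, 40.096, 87.788]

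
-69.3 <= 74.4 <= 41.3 False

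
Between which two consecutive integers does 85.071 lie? 85 and 86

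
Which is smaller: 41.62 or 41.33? 41.33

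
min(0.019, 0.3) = 0.019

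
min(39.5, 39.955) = 39.5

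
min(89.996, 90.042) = 89.996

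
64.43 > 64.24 True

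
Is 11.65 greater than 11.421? Yes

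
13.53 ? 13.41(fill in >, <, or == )>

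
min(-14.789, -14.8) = -14.8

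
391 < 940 True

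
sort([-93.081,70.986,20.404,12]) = [-93.081,12,20.404,70.986]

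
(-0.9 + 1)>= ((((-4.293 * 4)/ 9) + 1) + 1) True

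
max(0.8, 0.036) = 0.8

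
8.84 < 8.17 False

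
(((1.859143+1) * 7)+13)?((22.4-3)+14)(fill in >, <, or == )<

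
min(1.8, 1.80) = 1.8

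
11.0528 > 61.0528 False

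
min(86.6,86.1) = 86.1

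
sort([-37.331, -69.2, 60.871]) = [-69.2, -37.331, 60.871]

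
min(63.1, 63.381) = 63.1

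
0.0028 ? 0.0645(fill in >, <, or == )<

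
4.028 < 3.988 False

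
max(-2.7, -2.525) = -2.525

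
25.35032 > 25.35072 False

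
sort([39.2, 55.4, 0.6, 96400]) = [0.6, 39.2, 55.4, 96400]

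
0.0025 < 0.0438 True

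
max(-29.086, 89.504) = 89.504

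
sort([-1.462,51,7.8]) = [-1.462,7.8,51]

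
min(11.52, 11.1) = 11.1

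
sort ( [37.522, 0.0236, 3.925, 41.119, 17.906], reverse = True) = [41.119, 37.522, 17.906, 3.925, 0.0236]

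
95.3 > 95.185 True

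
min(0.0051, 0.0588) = 0.0051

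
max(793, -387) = 793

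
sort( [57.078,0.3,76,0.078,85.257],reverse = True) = [85.257,76,57.078,0.3,0.078]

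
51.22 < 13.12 False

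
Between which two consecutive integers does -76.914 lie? -77 and -76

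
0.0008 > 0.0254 False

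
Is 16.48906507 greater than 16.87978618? No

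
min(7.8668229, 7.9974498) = 7.8668229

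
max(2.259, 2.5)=2.5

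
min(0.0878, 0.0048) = 0.0048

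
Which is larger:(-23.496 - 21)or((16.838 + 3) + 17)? ((16.838 + 3) + 17)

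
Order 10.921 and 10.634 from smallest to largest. 10.634, 10.921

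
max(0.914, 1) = 1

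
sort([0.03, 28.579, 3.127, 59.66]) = [0.03, 3.127, 28.579, 59.66]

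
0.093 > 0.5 False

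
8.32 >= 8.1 True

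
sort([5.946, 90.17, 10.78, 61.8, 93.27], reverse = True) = [93.27, 90.17, 61.8, 10.78, 5.946]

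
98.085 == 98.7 False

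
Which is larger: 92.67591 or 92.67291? 92.67591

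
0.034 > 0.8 False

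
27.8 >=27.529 True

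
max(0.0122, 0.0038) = 0.0122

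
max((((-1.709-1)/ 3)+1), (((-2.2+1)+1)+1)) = 0.8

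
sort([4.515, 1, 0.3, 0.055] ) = [0.055, 0.3, 1, 4.515]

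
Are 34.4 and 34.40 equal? Yes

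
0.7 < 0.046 False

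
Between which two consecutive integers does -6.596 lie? -7 and -6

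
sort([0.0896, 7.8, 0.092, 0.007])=[0.007, 0.0896, 0.092, 7.8]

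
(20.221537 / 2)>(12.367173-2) False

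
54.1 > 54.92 False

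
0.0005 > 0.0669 False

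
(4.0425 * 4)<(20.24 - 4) True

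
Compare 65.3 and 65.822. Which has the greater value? 65.822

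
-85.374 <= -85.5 False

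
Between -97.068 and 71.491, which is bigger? 71.491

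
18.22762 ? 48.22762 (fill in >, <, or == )<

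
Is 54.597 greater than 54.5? Yes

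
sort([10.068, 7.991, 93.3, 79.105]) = [7.991, 10.068, 79.105, 93.3]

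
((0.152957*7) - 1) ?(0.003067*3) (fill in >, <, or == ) >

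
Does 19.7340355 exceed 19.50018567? Yes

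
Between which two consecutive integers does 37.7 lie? 37 and 38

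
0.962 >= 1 False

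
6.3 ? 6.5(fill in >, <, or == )<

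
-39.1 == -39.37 False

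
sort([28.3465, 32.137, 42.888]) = [28.3465, 32.137, 42.888]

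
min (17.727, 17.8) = 17.727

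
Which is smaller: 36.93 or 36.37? 36.37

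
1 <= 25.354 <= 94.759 True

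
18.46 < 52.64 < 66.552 True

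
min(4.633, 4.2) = 4.2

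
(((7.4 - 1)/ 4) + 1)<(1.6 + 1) False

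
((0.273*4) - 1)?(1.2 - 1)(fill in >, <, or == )<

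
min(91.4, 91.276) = 91.276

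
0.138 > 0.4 False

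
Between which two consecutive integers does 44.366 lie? 44 and 45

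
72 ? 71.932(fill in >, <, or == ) >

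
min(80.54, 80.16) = 80.16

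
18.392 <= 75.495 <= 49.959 False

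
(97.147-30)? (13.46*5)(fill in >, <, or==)<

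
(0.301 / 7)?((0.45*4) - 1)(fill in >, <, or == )<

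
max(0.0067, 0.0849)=0.0849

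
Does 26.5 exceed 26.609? No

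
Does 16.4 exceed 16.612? No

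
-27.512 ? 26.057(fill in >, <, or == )<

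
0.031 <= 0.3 True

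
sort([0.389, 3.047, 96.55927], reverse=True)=[96.55927, 3.047, 0.389]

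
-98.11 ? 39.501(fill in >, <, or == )<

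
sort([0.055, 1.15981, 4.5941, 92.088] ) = [0.055, 1.15981, 4.5941, 92.088]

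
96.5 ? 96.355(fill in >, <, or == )>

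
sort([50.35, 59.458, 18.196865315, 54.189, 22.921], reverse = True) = [59.458, 54.189, 50.35, 22.921, 18.196865315]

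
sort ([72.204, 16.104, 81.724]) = [16.104, 72.204, 81.724]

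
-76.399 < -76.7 False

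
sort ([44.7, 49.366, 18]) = [18, 44.7, 49.366]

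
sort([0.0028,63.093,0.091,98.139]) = [0.0028,0.091,63.093,98.139]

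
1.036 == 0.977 False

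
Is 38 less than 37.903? No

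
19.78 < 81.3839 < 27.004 False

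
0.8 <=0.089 False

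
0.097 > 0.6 False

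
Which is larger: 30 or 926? 926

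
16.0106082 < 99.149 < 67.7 False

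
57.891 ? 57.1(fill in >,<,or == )>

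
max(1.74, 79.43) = 79.43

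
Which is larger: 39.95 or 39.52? 39.95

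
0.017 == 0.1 False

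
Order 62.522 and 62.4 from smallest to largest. 62.4, 62.522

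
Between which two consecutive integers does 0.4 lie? 0 and 1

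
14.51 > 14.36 True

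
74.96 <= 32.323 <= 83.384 False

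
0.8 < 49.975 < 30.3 False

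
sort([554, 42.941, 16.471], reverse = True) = [554, 42.941, 16.471]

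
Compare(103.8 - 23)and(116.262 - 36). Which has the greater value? (103.8 - 23)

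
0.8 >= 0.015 True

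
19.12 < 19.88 True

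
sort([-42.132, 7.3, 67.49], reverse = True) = [67.49, 7.3, -42.132]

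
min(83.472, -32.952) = -32.952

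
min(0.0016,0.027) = 0.0016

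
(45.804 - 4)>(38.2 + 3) True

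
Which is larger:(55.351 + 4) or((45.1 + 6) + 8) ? (55.351 + 4)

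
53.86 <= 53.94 True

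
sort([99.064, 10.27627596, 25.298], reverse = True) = [99.064, 25.298, 10.27627596]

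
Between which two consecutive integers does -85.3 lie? -86 and -85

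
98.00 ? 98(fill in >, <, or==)==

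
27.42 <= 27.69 True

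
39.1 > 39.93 False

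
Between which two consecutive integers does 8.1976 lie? 8 and 9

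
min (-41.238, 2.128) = -41.238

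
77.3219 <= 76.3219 False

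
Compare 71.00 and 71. They are equal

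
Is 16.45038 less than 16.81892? Yes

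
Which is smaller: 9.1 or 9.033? 9.033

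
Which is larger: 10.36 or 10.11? 10.36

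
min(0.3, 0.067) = 0.067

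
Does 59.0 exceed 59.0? No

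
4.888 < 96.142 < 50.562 False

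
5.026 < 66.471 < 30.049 False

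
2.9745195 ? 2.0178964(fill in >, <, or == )>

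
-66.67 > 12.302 False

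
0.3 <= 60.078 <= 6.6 False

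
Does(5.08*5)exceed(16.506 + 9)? No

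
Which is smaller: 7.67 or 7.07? 7.07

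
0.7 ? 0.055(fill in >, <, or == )>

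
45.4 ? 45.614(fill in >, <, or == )<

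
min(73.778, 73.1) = 73.1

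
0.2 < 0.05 False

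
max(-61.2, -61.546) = -61.2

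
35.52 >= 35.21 True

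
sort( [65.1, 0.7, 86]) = [0.7, 65.1, 86]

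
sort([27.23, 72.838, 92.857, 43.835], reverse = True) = [92.857, 72.838, 43.835, 27.23]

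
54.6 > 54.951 False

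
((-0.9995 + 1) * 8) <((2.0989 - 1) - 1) True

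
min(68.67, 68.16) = 68.16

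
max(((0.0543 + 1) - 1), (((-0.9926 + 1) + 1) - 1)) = 0.0543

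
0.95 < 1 True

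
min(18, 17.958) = 17.958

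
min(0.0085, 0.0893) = 0.0085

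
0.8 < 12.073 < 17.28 True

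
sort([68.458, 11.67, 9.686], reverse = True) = [68.458, 11.67, 9.686]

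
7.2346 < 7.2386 True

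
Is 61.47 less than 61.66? Yes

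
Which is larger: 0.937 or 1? 1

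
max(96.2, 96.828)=96.828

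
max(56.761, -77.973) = 56.761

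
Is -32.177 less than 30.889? Yes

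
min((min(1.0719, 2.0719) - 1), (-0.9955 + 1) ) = 0.0045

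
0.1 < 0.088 False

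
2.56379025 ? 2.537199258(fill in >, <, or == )>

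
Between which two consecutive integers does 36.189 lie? 36 and 37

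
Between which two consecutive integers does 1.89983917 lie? 1 and 2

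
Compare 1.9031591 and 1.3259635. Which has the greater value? 1.9031591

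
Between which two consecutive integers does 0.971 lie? 0 and 1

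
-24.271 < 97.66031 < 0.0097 False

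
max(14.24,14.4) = 14.4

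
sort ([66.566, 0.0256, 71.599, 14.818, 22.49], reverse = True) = [71.599, 66.566, 22.49, 14.818, 0.0256]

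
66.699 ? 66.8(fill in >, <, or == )<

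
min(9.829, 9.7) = 9.7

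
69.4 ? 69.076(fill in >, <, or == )>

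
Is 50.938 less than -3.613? No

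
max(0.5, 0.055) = 0.5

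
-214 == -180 False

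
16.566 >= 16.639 False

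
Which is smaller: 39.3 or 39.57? 39.3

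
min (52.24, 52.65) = 52.24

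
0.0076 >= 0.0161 False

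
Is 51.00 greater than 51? No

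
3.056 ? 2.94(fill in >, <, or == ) >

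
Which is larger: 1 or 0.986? 1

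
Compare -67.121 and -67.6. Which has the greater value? -67.121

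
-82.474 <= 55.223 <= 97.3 True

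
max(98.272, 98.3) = 98.3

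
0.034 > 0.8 False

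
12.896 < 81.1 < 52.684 False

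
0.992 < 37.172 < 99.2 True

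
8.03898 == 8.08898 False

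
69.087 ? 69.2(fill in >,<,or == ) <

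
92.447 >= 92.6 False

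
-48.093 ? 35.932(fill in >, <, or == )<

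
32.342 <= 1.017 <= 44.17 False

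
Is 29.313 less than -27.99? No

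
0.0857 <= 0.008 False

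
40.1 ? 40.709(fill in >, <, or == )<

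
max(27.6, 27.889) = 27.889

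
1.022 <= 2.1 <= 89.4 True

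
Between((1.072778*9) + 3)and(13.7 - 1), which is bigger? (13.7 - 1)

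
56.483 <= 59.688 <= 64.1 True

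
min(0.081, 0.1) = 0.081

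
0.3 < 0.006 False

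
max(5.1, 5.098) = 5.1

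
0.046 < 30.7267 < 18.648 False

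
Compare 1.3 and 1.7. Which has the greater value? 1.7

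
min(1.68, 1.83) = 1.68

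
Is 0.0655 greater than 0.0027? Yes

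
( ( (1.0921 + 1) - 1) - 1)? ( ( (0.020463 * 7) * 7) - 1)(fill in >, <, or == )>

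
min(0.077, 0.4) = 0.077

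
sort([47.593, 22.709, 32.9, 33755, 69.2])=[22.709, 32.9, 47.593, 69.2, 33755]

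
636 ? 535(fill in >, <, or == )>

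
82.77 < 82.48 False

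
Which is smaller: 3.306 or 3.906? 3.306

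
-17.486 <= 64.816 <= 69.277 True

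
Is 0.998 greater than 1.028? No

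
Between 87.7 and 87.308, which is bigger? 87.7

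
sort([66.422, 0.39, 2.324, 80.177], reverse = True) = [80.177, 66.422, 2.324, 0.39]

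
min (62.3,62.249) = 62.249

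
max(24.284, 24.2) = 24.284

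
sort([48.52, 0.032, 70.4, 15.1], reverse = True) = [70.4, 48.52, 15.1, 0.032]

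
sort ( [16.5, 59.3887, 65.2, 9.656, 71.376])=[9.656, 16.5, 59.3887, 65.2, 71.376]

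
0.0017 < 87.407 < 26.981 False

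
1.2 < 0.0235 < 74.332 False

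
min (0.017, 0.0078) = 0.0078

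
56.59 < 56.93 True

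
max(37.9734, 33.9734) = 37.9734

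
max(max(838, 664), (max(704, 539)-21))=838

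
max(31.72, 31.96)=31.96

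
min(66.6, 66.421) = 66.421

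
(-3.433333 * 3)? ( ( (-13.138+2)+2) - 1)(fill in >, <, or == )<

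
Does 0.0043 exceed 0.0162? No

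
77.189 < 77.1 False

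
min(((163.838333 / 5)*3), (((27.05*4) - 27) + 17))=98.2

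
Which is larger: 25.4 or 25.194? 25.4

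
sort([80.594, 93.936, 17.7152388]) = [17.7152388, 80.594, 93.936]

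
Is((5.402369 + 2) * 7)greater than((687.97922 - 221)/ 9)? No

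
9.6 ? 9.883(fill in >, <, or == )<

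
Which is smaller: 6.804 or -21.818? -21.818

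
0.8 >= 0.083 True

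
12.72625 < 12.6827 False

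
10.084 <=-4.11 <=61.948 False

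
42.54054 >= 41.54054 True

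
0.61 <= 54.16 True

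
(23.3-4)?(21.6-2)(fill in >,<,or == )<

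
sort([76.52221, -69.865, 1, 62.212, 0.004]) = [-69.865, 0.004, 1, 62.212, 76.52221]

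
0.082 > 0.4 False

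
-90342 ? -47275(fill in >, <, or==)<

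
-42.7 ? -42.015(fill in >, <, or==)<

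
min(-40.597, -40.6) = -40.6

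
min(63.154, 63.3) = 63.154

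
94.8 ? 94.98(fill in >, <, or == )<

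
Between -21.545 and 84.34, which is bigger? 84.34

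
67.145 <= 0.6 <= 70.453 False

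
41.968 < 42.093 True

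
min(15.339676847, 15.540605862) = 15.339676847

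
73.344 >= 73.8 False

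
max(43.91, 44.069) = 44.069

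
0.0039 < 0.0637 True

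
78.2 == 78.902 False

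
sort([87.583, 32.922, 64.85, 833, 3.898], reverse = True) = [833, 87.583, 64.85, 32.922, 3.898]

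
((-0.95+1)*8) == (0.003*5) False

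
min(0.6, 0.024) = 0.024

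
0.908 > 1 False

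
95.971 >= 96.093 False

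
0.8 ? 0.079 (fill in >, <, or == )>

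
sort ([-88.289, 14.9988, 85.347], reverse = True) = [85.347, 14.9988, -88.289]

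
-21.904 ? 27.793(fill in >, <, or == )<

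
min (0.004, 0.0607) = 0.004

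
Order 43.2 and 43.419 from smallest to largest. 43.2, 43.419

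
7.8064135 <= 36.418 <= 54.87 True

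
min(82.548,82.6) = 82.548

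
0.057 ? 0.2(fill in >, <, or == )<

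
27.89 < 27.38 False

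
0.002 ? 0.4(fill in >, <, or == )<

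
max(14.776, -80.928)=14.776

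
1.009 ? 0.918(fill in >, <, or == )>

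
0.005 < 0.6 True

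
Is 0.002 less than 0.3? Yes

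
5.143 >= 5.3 False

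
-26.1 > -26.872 True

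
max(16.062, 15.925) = 16.062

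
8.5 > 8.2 True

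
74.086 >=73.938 True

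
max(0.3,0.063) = 0.3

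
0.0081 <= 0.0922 True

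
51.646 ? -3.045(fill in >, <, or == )>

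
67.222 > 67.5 False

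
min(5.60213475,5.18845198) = 5.18845198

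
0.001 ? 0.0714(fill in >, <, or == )<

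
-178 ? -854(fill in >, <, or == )>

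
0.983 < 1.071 True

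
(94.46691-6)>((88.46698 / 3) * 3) False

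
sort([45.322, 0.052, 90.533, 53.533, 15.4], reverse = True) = [90.533, 53.533, 45.322, 15.4, 0.052]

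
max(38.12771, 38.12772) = 38.12772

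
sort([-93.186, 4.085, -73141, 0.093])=[-73141, -93.186, 0.093, 4.085]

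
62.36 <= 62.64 True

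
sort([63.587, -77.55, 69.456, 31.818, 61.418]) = [-77.55, 31.818, 61.418, 63.587, 69.456]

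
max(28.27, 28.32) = 28.32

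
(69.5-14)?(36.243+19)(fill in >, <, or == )>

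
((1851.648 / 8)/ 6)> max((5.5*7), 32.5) True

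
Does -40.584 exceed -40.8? Yes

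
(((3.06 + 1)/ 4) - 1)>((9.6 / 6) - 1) False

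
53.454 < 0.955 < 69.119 False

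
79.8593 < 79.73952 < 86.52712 False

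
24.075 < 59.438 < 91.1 True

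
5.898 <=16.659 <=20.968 True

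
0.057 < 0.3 True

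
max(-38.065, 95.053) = 95.053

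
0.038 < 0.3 True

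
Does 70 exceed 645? No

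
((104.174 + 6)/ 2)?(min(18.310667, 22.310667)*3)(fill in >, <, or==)>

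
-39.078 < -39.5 False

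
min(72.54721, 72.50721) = 72.50721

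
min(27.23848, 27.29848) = 27.23848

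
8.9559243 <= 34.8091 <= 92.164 True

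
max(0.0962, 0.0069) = 0.0962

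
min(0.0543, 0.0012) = 0.0012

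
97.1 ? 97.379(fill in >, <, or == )<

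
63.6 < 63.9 True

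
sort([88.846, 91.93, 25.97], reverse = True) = [91.93, 88.846, 25.97]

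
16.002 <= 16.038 True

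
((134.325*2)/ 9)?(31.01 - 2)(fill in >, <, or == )>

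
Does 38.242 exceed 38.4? No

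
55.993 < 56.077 True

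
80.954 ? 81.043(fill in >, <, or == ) <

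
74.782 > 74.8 False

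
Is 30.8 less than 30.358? No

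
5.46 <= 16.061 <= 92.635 True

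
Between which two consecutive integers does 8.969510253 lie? 8 and 9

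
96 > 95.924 True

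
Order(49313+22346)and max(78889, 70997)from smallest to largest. (49313+22346), max(78889, 70997)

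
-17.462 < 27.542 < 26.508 False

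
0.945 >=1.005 False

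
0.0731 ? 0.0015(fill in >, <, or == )>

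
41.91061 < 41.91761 True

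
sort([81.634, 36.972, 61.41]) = [36.972, 61.41, 81.634]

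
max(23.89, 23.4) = 23.89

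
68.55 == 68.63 False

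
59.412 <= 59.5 True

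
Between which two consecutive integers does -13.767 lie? -14 and -13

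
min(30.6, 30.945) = 30.6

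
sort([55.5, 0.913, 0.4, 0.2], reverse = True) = [55.5, 0.913, 0.4, 0.2]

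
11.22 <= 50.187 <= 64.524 True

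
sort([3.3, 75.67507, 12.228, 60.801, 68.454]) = [3.3, 12.228, 60.801, 68.454, 75.67507]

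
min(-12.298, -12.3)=-12.3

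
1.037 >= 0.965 True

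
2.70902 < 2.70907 True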